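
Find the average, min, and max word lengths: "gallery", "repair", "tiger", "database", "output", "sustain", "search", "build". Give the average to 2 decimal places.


Lengths: "gallery"=7, "repair"=6, "tiger"=5, "database"=8, "output"=6, "sustain"=7, "search"=6, "build"=5
Sum = 50, Count = 8
Average = 50/8 = 6.25
= avg=6.25, min=5, max=8


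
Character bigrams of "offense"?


Word: "offense" (length 7)
Number of bigrams = 7 - 2 + 1 = 6
  Position 0: "of"
  Position 1: "ff"
  Position 2: "fe"
  Position 3: "en"
  Position 4: "ns"
  Position 5: "se"
Bigrams = "of", "ff", "fe", "en", "ns", "se"


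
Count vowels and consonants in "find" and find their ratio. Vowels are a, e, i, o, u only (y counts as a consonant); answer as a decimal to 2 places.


Word: "find"
Vowels (a,e,i,o,u): 1
Consonants: 3
Ratio = 1/3
= 0.33


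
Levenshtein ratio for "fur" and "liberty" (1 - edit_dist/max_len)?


Word 1: "fur" (length 3)
Word 2: "liberty" (length 7)
One optimal edit sequence:
  1. insert 'l'  (+1)
  2. insert 'i'  (+1)
  3. substitute 'f' -> 'b'  (+1)
  4. substitute 'u' -> 'e'  (+1)
  5. keep 'r'
  6. insert 't'  (+1)
  7. insert 'y'  (+1)
Edit distance = 6
Max length = max(3, 7) = 7
Similarity = 1 - 6/7
= 0.1429


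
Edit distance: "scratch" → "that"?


Word 1: "scratch" (length 7)
Word 2: "that" (length 4)
One optimal edit sequence (insert/delete/substitute each cost 1):
  1. delete 's'  (+1)
  2. substitute 'c' -> 't'  (+1)
  3. substitute 'r' -> 'h'  (+1)
  4. keep 'a'
  5. keep 't'
  6. delete 'c'  (+1)
  7. delete 'h'  (+1)
Total edit operations: 5
Edit distance = 5


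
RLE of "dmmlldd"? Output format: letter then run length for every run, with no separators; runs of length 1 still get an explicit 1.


String: "dmmlldd"
Scanning for consecutive runs:
  'd' x 1
  'm' x 2
  'l' x 2
  'd' x 2
RLE = "d1m2l2d2"


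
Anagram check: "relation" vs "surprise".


Word 1: "relation" → sorted: aeilnort
Word 2: "surprise" → sorted: eiprrssu
Same letters? aeilnort != eiprrssu
Anagram = No


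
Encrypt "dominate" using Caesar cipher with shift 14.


Word: "dominate"
Shift: 14
Each letter → (letter + shift) mod 26:
  'd' (3) + 14 = 17 → 'r'
  'o' (14) + 14 = 2 → 'c'
  'm' (12) + 14 = 0 → 'a'
  'i' (8) + 14 = 22 → 'w'
  'n' (13) + 14 = 1 → 'b'
  'a' (0) + 14 = 14 → 'o'
  't' (19) + 14 = 7 → 'h'
  'e' (4) + 14 = 18 → 's'
Result = "rcawbohs"


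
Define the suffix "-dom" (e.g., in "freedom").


Suffix: -dom
Example: freedom = free + -dom
Meaning = state / realm


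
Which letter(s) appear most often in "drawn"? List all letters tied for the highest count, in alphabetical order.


Word: "drawn"
Letter counts:
  'a': 1
  'd': 1
  'n': 1
  'r': 1
  'w': 1
Maximum count = 1
Most frequent = 'a', 'd', 'n', 'r', 'w' (1 time each)


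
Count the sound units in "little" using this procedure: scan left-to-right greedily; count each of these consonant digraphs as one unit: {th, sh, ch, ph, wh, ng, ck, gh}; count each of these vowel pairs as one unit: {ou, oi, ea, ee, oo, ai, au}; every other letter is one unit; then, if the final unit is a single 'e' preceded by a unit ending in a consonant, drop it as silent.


Word: "little" (6 letters)
Left-to-right scan:
  (1) 'l' (letter)
  (2) 'i' (letter)
  (3) 't' (letter)
  (4) 't' (letter)
  (5) 'l' (letter)
  (6) 'e' (letter)
Units from scan: 6
Final unit is 'e' after a consonant -> drop as silent (-1)
Sound units = 5 units


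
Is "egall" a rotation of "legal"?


Word: "legal", Candidate: "egall"
Method: check if candidate is substring of word+word
"legallegal" contains "egall"? Yes
Is rotation = Yes


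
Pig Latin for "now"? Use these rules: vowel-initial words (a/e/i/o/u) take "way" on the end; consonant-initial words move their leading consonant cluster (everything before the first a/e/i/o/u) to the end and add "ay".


Word: "now"
Starts with consonant(s) → move to end, add 'ay'
Consonant cluster: "n"
Pig Latin = "ownay"


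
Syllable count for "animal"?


Word: "animal"
Syllable breakdown: an | i | mal
Counting: 3 parts
= 3 syllables


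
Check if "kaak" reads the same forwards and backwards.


Word: "kaak"
Reversed: "kaak"
Forward == Backward? kaak == kaak
Palindrome = Yes


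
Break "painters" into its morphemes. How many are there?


Word: "painters"
Morphemes: paint / -er / -s
Each morpheme carries meaning
= 3 morphemes


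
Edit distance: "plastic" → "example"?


Word 1: "plastic" (length 7)
Word 2: "example" (length 7)
One optimal edit sequence (insert/delete/substitute each cost 1):
  1. substitute 'p' -> 'e'  (+1)
  2. substitute 'l' -> 'x'  (+1)
  3. keep 'a'
  4. substitute 's' -> 'm'  (+1)
  5. substitute 't' -> 'p'  (+1)
  6. substitute 'i' -> 'l'  (+1)
  7. substitute 'c' -> 'e'  (+1)
Total edit operations: 6
Edit distance = 6


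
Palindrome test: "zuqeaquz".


Word: "zuqeaquz"
Reversed: "zuqaequz"
Forward == Backward? zuqeaquz != zuqaequz
Palindrome = No


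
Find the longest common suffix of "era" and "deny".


Word 1: "era"
Word 2: "deny"
Comparing from end:
  Pos -1: 'a' != 'y' (stop)
LCS = "" (length 0)


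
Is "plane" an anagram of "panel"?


Word 1: "panel" → sorted: aelnp
Word 2: "plane" → sorted: aelnp
Same letters? aelnp == aelnp
Anagram = Yes


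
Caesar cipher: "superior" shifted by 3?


Word: "superior"
Shift: 3
Each letter → (letter + shift) mod 26:
  's' (18) + 3 = 21 → 'v'
  'u' (20) + 3 = 23 → 'x'
  'p' (15) + 3 = 18 → 's'
  'e' (4) + 3 = 7 → 'h'
  'r' (17) + 3 = 20 → 'u'
  'i' (8) + 3 = 11 → 'l'
  'o' (14) + 3 = 17 → 'r'
  'r' (17) + 3 = 20 → 'u'
Result = "vxshulru"


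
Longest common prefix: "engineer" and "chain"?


Word 1: "engineer"
Word 2: "chain"
Comparing from start:
  Pos 0: 'e' != 'c' (stop)
LCP = "" (length 0)


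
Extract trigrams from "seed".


Word: "seed" (length 4)
Number of trigrams = 4 - 3 + 1 = 2
  Position 0: "see"
  Position 1: "eed"
Trigrams = "see", "eed"


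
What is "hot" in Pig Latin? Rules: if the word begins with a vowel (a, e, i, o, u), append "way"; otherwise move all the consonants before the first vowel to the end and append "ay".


Word: "hot"
Starts with consonant(s) → move to end, add 'ay'
Consonant cluster: "h"
Pig Latin = "othay"


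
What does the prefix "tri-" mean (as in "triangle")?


Prefix: tri-
Example: triangle (tri- + angle)
Meaning = three


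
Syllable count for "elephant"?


Word: "elephant"
Syllable breakdown: el · e · phant
Counting: 3 parts
= 3 syllables


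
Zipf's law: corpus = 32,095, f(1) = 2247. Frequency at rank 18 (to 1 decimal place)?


Zipf's law: f(r) = f(1) / r
f(1) = 2247
f(18) = 2247 / 18
= 124.8 occurrences


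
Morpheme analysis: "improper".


Word: "improper"
Morphemes: im- / proper
Each morpheme carries meaning
= 2 morphemes


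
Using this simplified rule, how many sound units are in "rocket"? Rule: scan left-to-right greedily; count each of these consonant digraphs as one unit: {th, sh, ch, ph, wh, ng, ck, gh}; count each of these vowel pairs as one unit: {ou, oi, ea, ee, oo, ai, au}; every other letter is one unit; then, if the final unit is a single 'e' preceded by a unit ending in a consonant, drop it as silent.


Word: "rocket" (6 letters)
Left-to-right scan:
  [1] 'r' (letter)
  [2] 'o' (letter)
  [3] 'ck' (digraph)
  [4] 'e' (letter)
  [5] 't' (letter)
Units from scan: 5
Sound units = 5 units


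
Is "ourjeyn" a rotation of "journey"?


Word: "journey", Candidate: "ourjeyn"
Method: check if candidate is substring of word+word
"journeyjourney" contains "ourjeyn"? No
Is rotation = No


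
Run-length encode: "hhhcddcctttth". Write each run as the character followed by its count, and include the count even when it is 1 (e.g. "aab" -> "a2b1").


String: "hhhcddcctttth"
Scanning for consecutive runs:
  'h' x 3
  'c' x 1
  'd' x 2
  'c' x 2
  't' x 4
  'h' x 1
RLE = "h3c1d2c2t4h1"


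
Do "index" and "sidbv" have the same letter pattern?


Pattern of "index": [0, 1, 2, 3, 4]
Pattern of "sidbv": [0, 1, 2, 3, 4]
Patterns match
Same pattern = Yes


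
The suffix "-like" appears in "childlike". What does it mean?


Suffix: -like
As in: childlike -> child + -like
Meaning = resembling


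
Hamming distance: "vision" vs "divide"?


Comparing character by character (same length = 6):
  Pos 0: 'v' vs 'd' !=
  Pos 1: 'i' vs 'i' =
  Pos 2: 's' vs 'v' !=
  Pos 3: 'i' vs 'i' =
  Pos 4: 'o' vs 'd' !=
  Pos 5: 'n' vs 'e' !=
Hamming distance = 4


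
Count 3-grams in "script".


Word: "script" (length 6)
Number of 3-grams = length - 3 + 1 = 6 - 3 + 1
= 4


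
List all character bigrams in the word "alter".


Word: "alter" (length 5)
Number of bigrams = 5 - 2 + 1 = 4
  Position 0: "al"
  Position 1: "lt"
  Position 2: "te"
  Position 3: "er"
Bigrams = "al", "lt", "te", "er"


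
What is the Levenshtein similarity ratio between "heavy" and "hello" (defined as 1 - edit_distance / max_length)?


Word 1: "heavy" (length 5)
Word 2: "hello" (length 5)
One optimal edit sequence:
  1. keep 'h'
  2. keep 'e'
  3. substitute 'a' -> 'l'  (+1)
  4. substitute 'v' -> 'l'  (+1)
  5. substitute 'y' -> 'o'  (+1)
Edit distance = 3
Max length = max(5, 5) = 5
Similarity = 1 - 3/5
= 0.4000


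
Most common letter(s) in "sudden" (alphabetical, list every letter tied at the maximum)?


Word: "sudden"
Letter counts:
  'd': 2
  'e': 1
  'n': 1
  's': 1
  'u': 1
Maximum count = 2
Most frequent = 'd' (2 times each)


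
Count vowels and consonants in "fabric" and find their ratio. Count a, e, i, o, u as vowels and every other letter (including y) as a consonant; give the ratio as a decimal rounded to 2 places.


Word: "fabric"
Vowels (a,e,i,o,u): 2
Consonants: 4
Ratio = 2/4
= 0.50


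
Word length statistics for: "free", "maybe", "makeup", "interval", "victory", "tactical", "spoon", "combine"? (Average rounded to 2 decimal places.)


Lengths: "free"=4, "maybe"=5, "makeup"=6, "interval"=8, "victory"=7, "tactical"=8, "spoon"=5, "combine"=7
Sum = 50, Count = 8
Average = 50/8 = 6.25
= avg=6.25, min=4, max=8


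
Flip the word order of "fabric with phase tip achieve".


Original: "fabric with phase tip achieve"
Words (1..n): fabric | with | phase | tip | achieve
Reversed (n..1): achieve | tip | phase | with | fabric
Result = "achieve tip phase with fabric"


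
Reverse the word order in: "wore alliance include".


Original: "wore alliance include"
Words (1..n): wore | alliance | include
Reversed (n..1): include | alliance | wore
Result = "include alliance wore"


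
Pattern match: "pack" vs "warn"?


Pattern of "pack": [0, 1, 2, 3]
Pattern of "warn": [0, 1, 2, 3]
Patterns match
Same pattern = Yes


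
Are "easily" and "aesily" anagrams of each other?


Word 1: "easily" → sorted: aeilsy
Word 2: "aesily" → sorted: aeilsy
Same letters? aeilsy == aeilsy
Anagram = Yes


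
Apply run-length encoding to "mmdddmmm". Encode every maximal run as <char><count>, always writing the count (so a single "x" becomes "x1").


String: "mmdddmmm"
Scanning for consecutive runs:
  'm' x 2
  'd' x 3
  'm' x 3
RLE = "m2d3m3"


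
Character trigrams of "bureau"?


Word: "bureau" (length 6)
Number of trigrams = 6 - 3 + 1 = 4
  Position 0: "bur"
  Position 1: "ure"
  Position 2: "rea"
  Position 3: "eau"
Trigrams = "bur", "ure", "rea", "eau"


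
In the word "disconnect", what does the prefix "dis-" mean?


Prefix: dis-
Example: disconnect (dis- + connect)
Meaning = not / opposite


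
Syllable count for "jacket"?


Word: "jacket"
Syllable breakdown: jack / et
Counting: 2 parts
= 2 syllables


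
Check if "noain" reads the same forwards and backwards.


Word: "noain"
Reversed: "niaon"
Forward == Backward? noain != niaon
Palindrome = No


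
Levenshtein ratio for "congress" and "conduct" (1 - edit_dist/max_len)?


Word 1: "congress" (length 8)
Word 2: "conduct" (length 7)
One optimal edit sequence:
  1. keep 'c'
  2. keep 'o'
  3. keep 'n'
  4. delete 'g'  (+1)
  5. substitute 'r' -> 'd'  (+1)
  6. substitute 'e' -> 'u'  (+1)
  7. substitute 's' -> 'c'  (+1)
  8. substitute 's' -> 't'  (+1)
Edit distance = 5
Max length = max(8, 7) = 8
Similarity = 1 - 5/8
= 0.3750


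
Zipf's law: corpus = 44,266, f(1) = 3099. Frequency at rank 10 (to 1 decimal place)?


Zipf's law: f(r) = f(1) / r
f(1) = 3099
f(10) = 3099 / 10
= 309.9 occurrences


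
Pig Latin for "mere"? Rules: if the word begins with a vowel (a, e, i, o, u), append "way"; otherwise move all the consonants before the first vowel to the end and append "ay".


Word: "mere"
Starts with consonant(s) → move to end, add 'ay'
Consonant cluster: "m"
Pig Latin = "eremay"


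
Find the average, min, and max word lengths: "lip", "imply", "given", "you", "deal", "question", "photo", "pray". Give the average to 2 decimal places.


Lengths: "lip"=3, "imply"=5, "given"=5, "you"=3, "deal"=4, "question"=8, "photo"=5, "pray"=4
Sum = 37, Count = 8
Average = 37/8 = 4.63
= avg=4.63, min=3, max=8


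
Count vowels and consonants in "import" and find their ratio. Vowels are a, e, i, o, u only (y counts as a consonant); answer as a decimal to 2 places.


Word: "import"
Vowels (a,e,i,o,u): 2
Consonants: 4
Ratio = 2/4
= 0.50


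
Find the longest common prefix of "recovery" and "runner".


Word 1: "recovery"
Word 2: "runner"
Comparing from start:
  Pos 0: 'r' == 'r'
  Pos 1: 'e' != 'u' (stop)
LCP = "r" (length 1)


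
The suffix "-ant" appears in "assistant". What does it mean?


Suffix: -ant
Example: assistant (assist + -ant)
Meaning = one who / that which


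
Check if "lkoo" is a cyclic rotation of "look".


Word: "look", Candidate: "lkoo"
Method: check if candidate is substring of word+word
"looklook" contains "lkoo"? No
Is rotation = No


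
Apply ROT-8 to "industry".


Word: "industry"
Shift: 8
Each letter → (letter + shift) mod 26:
  'i' (8) + 8 = 16 → 'q'
  'n' (13) + 8 = 21 → 'v'
  'd' (3) + 8 = 11 → 'l'
  'u' (20) + 8 = 2 → 'c'
  's' (18) + 8 = 0 → 'a'
  't' (19) + 8 = 1 → 'b'
  'r' (17) + 8 = 25 → 'z'
  'y' (24) + 8 = 6 → 'g'
Result = "qvlcabzg"


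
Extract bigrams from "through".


Word: "through" (length 7)
Number of bigrams = 7 - 2 + 1 = 6
  Position 0: "th"
  Position 1: "hr"
  Position 2: "ro"
  Position 3: "ou"
  Position 4: "ug"
  Position 5: "gh"
Bigrams = "th", "hr", "ro", "ou", "ug", "gh"


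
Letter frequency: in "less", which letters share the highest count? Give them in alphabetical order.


Word: "less"
Letter counts:
  'e': 1
  'l': 1
  's': 2
Maximum count = 2
Most frequent = 's' (2 times each)


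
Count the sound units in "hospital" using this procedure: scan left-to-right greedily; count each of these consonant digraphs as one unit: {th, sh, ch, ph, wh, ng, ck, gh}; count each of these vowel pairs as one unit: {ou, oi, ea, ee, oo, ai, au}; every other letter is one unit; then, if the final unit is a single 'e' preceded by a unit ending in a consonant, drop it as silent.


Word: "hospital" (8 letters)
Left-to-right scan:
  1. 'h' (letter)
  2. 'o' (letter)
  3. 's' (letter)
  4. 'p' (letter)
  5. 'i' (letter)
  6. 't' (letter)
  7. 'a' (letter)
  8. 'l' (letter)
Units from scan: 8
Sound units = 8 units


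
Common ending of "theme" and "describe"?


Word 1: "theme"
Word 2: "describe"
Comparing from end:
  Pos -1: 'e' == 'e'
  Pos -2: 'm' != 'b' (stop)
LCS = "e" (length 1)


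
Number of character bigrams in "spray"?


Word: "spray" (length 5)
Number of 2-grams = length - 2 + 1 = 5 - 2 + 1
= 4


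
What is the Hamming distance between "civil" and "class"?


Comparing character by character (same length = 5):
  Pos 0: 'c' vs 'c' =
  Pos 1: 'i' vs 'l' !=
  Pos 2: 'v' vs 'a' !=
  Pos 3: 'i' vs 's' !=
  Pos 4: 'l' vs 's' !=
Hamming distance = 4


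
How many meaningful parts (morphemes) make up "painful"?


Word: "painful"
Morphemes: pain / -ful
Each morpheme carries meaning
= 2 morphemes


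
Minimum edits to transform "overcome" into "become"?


Word 1: "overcome" (length 8)
Word 2: "become" (length 6)
One optimal edit sequence (insert/delete/substitute each cost 1):
  1. delete 'o'  (+1)
  2. substitute 'v' -> 'b'  (+1)
  3. keep 'e'
  4. delete 'r'  (+1)
  5. keep 'c'
  6. keep 'o'
  7. keep 'm'
  8. keep 'e'
Total edit operations: 3
Edit distance = 3


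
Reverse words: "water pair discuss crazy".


Original: "water pair discuss crazy"
Words (1..n): water | pair | discuss | crazy
Reversed (n..1): crazy | discuss | pair | water
Result = "crazy discuss pair water"


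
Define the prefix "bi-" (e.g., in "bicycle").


Prefix: bi-
Example: bicycle (bi- + cycle)
Meaning = two


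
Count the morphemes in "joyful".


Word: "joyful"
Morphemes: joy + -ful
Each morpheme carries meaning
= 2 morphemes


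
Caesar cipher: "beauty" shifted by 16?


Word: "beauty"
Shift: 16
Each letter → (letter + shift) mod 26:
  'b' (1) + 16 = 17 → 'r'
  'e' (4) + 16 = 20 → 'u'
  'a' (0) + 16 = 16 → 'q'
  'u' (20) + 16 = 10 → 'k'
  't' (19) + 16 = 9 → 'j'
  'y' (24) + 16 = 14 → 'o'
Result = "ruqkjo"


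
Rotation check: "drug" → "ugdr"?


Word: "drug", Candidate: "ugdr"
Method: check if candidate is substring of word+word
"drugdrug" contains "ugdr"? Yes
Is rotation = Yes


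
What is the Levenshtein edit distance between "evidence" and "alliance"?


Word 1: "evidence" (length 8)
Word 2: "alliance" (length 8)
One optimal edit sequence (insert/delete/substitute each cost 1):
  1. substitute 'e' -> 'a'  (+1)
  2. substitute 'v' -> 'l'  (+1)
  3. substitute 'i' -> 'l'  (+1)
  4. substitute 'd' -> 'i'  (+1)
  5. substitute 'e' -> 'a'  (+1)
  6. keep 'n'
  7. keep 'c'
  8. keep 'e'
Total edit operations: 5
Edit distance = 5


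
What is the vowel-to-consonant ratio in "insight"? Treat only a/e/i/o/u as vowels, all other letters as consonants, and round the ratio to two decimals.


Word: "insight"
Vowels (a,e,i,o,u): 2
Consonants: 5
Ratio = 2/5
= 0.40


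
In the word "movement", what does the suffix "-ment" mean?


Suffix: -ment
As in: movement -> move + -ment
Meaning = result of action


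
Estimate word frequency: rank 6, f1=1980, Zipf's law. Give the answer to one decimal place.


Zipf's law: f(r) = f(1) / r
f(1) = 1980
f(6) = 1980 / 6
= 330.0 occurrences


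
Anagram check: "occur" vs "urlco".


Word 1: "occur" → sorted: ccoru
Word 2: "urlco" → sorted: cloru
Same letters? ccoru != cloru
Anagram = No


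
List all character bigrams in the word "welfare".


Word: "welfare" (length 7)
Number of bigrams = 7 - 2 + 1 = 6
  Position 0: "we"
  Position 1: "el"
  Position 2: "lf"
  Position 3: "fa"
  Position 4: "ar"
  Position 5: "re"
Bigrams = "we", "el", "lf", "fa", "ar", "re"


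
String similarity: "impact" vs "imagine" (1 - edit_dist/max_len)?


Word 1: "impact" (length 6)
Word 2: "imagine" (length 7)
One optimal edit sequence:
  1. keep 'i'
  2. keep 'm'
  3. insert 'a'  (+1)
  4. substitute 'p' -> 'g'  (+1)
  5. substitute 'a' -> 'i'  (+1)
  6. substitute 'c' -> 'n'  (+1)
  7. substitute 't' -> 'e'  (+1)
Edit distance = 5
Max length = max(6, 7) = 7
Similarity = 1 - 5/7
= 0.2857


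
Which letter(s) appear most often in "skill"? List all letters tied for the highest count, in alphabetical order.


Word: "skill"
Letter counts:
  'i': 1
  'k': 1
  'l': 2
  's': 1
Maximum count = 2
Most frequent = 'l' (2 times each)


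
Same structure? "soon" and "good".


Pattern of "soon": [0, 1, 1, 2]
Pattern of "good": [0, 1, 1, 2]
Patterns match
Same pattern = Yes


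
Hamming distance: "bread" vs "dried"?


Comparing character by character (same length = 5):
  Pos 0: 'b' vs 'd' !=
  Pos 1: 'r' vs 'r' =
  Pos 2: 'e' vs 'i' !=
  Pos 3: 'a' vs 'e' !=
  Pos 4: 'd' vs 'd' =
Hamming distance = 3


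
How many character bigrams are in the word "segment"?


Word: "segment" (length 7)
Number of 2-grams = length - 2 + 1 = 7 - 2 + 1
= 6


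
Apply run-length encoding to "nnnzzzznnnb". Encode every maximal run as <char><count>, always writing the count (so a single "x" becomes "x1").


String: "nnnzzzznnnb"
Scanning for consecutive runs:
  'n' x 3
  'z' x 4
  'n' x 3
  'b' x 1
RLE = "n3z4n3b1"


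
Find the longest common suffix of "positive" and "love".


Word 1: "positive"
Word 2: "love"
Comparing from end:
  Pos -1: 'e' == 'e'
  Pos -2: 'v' == 'v'
  Pos -3: 'i' != 'o' (stop)
LCS = "ve" (length 2)


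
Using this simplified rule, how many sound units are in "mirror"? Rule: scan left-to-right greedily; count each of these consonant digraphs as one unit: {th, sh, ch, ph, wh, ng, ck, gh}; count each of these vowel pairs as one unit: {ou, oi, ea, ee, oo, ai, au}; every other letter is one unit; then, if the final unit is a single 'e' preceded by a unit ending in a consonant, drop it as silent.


Word: "mirror" (6 letters)
Left-to-right scan:
  (1) 'm' (letter)
  (2) 'i' (letter)
  (3) 'r' (letter)
  (4) 'r' (letter)
  (5) 'o' (letter)
  (6) 'r' (letter)
Units from scan: 6
Sound units = 6 units


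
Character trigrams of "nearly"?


Word: "nearly" (length 6)
Number of trigrams = 6 - 3 + 1 = 4
  Position 0: "nea"
  Position 1: "ear"
  Position 2: "arl"
  Position 3: "rly"
Trigrams = "nea", "ear", "arl", "rly"


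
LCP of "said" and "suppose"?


Word 1: "said"
Word 2: "suppose"
Comparing from start:
  Pos 0: 's' == 's'
  Pos 1: 'a' != 'u' (stop)
LCP = "s" (length 1)


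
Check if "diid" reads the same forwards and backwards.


Word: "diid"
Reversed: "diid"
Forward == Backward? diid == diid
Palindrome = Yes


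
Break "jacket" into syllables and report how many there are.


Word: "jacket"
Syllable breakdown: jack | et
Counting: 2 parts
= 2 syllables


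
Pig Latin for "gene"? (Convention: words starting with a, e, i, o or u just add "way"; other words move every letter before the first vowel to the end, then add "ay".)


Word: "gene"
Starts with consonant(s) → move to end, add 'ay'
Consonant cluster: "g"
Pig Latin = "enegay"


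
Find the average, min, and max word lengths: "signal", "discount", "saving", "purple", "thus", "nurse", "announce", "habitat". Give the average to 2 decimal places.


Lengths: "signal"=6, "discount"=8, "saving"=6, "purple"=6, "thus"=4, "nurse"=5, "announce"=8, "habitat"=7
Sum = 50, Count = 8
Average = 50/8 = 6.25
= avg=6.25, min=4, max=8


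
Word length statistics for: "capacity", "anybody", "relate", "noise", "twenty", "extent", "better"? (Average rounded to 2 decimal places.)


Lengths: "capacity"=8, "anybody"=7, "relate"=6, "noise"=5, "twenty"=6, "extent"=6, "better"=6
Sum = 44, Count = 7
Average = 44/7 = 6.29
= avg=6.29, min=5, max=8


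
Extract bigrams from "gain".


Word: "gain" (length 4)
Number of bigrams = 4 - 2 + 1 = 3
  Position 0: "ga"
  Position 1: "ai"
  Position 2: "in"
Bigrams = "ga", "ai", "in"


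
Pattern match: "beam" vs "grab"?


Pattern of "beam": [0, 1, 2, 3]
Pattern of "grab": [0, 1, 2, 3]
Patterns match
Same pattern = Yes


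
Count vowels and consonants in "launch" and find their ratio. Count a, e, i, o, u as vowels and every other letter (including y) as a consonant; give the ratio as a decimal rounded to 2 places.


Word: "launch"
Vowels (a,e,i,o,u): 2
Consonants: 4
Ratio = 2/4
= 0.50


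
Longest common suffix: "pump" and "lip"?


Word 1: "pump"
Word 2: "lip"
Comparing from end:
  Pos -1: 'p' == 'p'
  Pos -2: 'm' != 'i' (stop)
LCS = "p" (length 1)


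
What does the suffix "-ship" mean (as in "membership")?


Suffix: -ship
Example: membership (member + -ship)
Meaning = state / position


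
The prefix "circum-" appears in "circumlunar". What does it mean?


Prefix: circum-
As in: circumlunar -> circum- + lunar
Meaning = around


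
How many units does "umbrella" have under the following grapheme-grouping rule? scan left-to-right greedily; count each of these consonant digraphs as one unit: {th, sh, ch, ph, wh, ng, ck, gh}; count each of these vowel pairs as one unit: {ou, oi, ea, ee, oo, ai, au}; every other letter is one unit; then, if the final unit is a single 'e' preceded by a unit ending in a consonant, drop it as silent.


Word: "umbrella" (8 letters)
Left-to-right scan:
  [1] 'u' (letter)
  [2] 'm' (letter)
  [3] 'b' (letter)
  [4] 'r' (letter)
  [5] 'e' (letter)
  [6] 'l' (letter)
  [7] 'l' (letter)
  [8] 'a' (letter)
Units from scan: 8
Sound units = 8 units


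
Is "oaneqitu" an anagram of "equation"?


Word 1: "equation" → sorted: aeinoqtu
Word 2: "oaneqitu" → sorted: aeinoqtu
Same letters? aeinoqtu == aeinoqtu
Anagram = Yes


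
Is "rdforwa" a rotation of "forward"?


Word: "forward", Candidate: "rdforwa"
Method: check if candidate is substring of word+word
"forwardforward" contains "rdforwa"? Yes
Is rotation = Yes


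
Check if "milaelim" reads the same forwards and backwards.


Word: "milaelim"
Reversed: "milealim"
Forward == Backward? milaelim != milealim
Palindrome = No


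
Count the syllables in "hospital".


Word: "hospital"
Syllable breakdown: hos-pi-tal
Counting: 3 parts
= 3 syllables


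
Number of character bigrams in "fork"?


Word: "fork" (length 4)
Number of 2-grams = length - 2 + 1 = 4 - 2 + 1
= 3


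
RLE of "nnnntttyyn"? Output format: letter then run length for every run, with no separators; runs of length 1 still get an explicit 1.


String: "nnnntttyyn"
Scanning for consecutive runs:
  'n' x 4
  't' x 3
  'y' x 2
  'n' x 1
RLE = "n4t3y2n1"


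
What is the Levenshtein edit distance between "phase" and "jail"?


Word 1: "phase" (length 5)
Word 2: "jail" (length 4)
One optimal edit sequence (insert/delete/substitute each cost 1):
  1. delete 'p'  (+1)
  2. substitute 'h' -> 'j'  (+1)
  3. keep 'a'
  4. substitute 's' -> 'i'  (+1)
  5. substitute 'e' -> 'l'  (+1)
Total edit operations: 4
Edit distance = 4


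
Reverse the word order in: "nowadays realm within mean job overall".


Original: "nowadays realm within mean job overall"
Words (1..n): nowadays | realm | within | mean | job | overall
Reversed (n..1): overall | job | mean | within | realm | nowadays
Result = "overall job mean within realm nowadays"


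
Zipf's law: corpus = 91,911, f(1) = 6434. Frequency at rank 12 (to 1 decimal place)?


Zipf's law: f(r) = f(1) / r
f(1) = 6434
f(12) = 6434 / 12
= 536.2 occurrences


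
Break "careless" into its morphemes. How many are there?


Word: "careless"
Morphemes: care + -less
Each morpheme carries meaning
= 2 morphemes


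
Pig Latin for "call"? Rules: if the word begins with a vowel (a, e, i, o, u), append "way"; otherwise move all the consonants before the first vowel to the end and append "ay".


Word: "call"
Starts with consonant(s) → move to end, add 'ay'
Consonant cluster: "c"
Pig Latin = "allcay"


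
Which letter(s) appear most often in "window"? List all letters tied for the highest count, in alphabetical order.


Word: "window"
Letter counts:
  'd': 1
  'i': 1
  'n': 1
  'o': 1
  'w': 2
Maximum count = 2
Most frequent = 'w' (2 times each)


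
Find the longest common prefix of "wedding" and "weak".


Word 1: "wedding"
Word 2: "weak"
Comparing from start:
  Pos 0: 'w' == 'w'
  Pos 1: 'e' == 'e'
  Pos 2: 'd' != 'a' (stop)
LCP = "we" (length 2)


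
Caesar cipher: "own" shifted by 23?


Word: "own"
Shift: 23
Each letter → (letter + shift) mod 26:
  'o' (14) + 23 = 11 → 'l'
  'w' (22) + 23 = 19 → 't'
  'n' (13) + 23 = 10 → 'k'
Result = "ltk"


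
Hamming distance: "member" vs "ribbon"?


Comparing character by character (same length = 6):
  Pos 0: 'm' vs 'r' !=
  Pos 1: 'e' vs 'i' !=
  Pos 2: 'm' vs 'b' !=
  Pos 3: 'b' vs 'b' =
  Pos 4: 'e' vs 'o' !=
  Pos 5: 'r' vs 'n' !=
Hamming distance = 5


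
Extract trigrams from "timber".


Word: "timber" (length 6)
Number of trigrams = 6 - 3 + 1 = 4
  Position 0: "tim"
  Position 1: "imb"
  Position 2: "mbe"
  Position 3: "ber"
Trigrams = "tim", "imb", "mbe", "ber"


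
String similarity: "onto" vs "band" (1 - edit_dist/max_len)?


Word 1: "onto" (length 4)
Word 2: "band" (length 4)
One optimal edit sequence:
  1. substitute 'o' -> 'b'  (+1)
  2. substitute 'n' -> 'a'  (+1)
  3. substitute 't' -> 'n'  (+1)
  4. substitute 'o' -> 'd'  (+1)
Edit distance = 4
Max length = max(4, 4) = 4
Similarity = 1 - 4/4
= 0.0000


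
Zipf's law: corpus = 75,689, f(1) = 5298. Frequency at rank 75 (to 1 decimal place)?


Zipf's law: f(r) = f(1) / r
f(1) = 5298
f(75) = 5298 / 75
= 70.6 occurrences


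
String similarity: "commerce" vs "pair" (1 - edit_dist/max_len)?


Word 1: "commerce" (length 8)
Word 2: "pair" (length 4)
One optimal edit sequence:
  1. delete 'c'  (+1)
  2. delete 'o'  (+1)
  3. substitute 'm' -> 'p'  (+1)
  4. substitute 'm' -> 'a'  (+1)
  5. substitute 'e' -> 'i'  (+1)
  6. keep 'r'
  7. delete 'c'  (+1)
  8. delete 'e'  (+1)
Edit distance = 7
Max length = max(8, 4) = 8
Similarity = 1 - 7/8
= 0.1250


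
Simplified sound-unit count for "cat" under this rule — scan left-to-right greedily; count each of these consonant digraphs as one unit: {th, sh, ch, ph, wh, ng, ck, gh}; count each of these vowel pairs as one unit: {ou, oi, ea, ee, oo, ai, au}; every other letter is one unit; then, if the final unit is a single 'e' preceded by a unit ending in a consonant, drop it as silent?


Word: "cat" (3 letters)
Left-to-right scan:
  [1] 'c' (letter)
  [2] 'a' (letter)
  [3] 't' (letter)
Units from scan: 3
Sound units = 3 units


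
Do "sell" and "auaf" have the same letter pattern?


Pattern of "sell": [0, 1, 2, 2]
Pattern of "auaf": [0, 1, 0, 2]
Patterns do not match
Same pattern = No


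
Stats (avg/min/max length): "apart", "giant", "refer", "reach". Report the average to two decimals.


Lengths: "apart"=5, "giant"=5, "refer"=5, "reach"=5
Sum = 20, Count = 4
Average = 20/4 = 5.00
= avg=5.00, min=5, max=5


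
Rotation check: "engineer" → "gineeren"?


Word: "engineer", Candidate: "gineeren"
Method: check if candidate is substring of word+word
"engineerengineer" contains "gineeren"? Yes
Is rotation = Yes


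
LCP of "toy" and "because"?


Word 1: "toy"
Word 2: "because"
Comparing from start:
  Pos 0: 't' != 'b' (stop)
LCP = "" (length 0)


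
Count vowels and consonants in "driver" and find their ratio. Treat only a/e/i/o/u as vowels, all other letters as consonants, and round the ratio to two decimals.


Word: "driver"
Vowels (a,e,i,o,u): 2
Consonants: 4
Ratio = 2/4
= 0.50


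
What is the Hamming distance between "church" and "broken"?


Comparing character by character (same length = 6):
  Pos 0: 'c' vs 'b' !=
  Pos 1: 'h' vs 'r' !=
  Pos 2: 'u' vs 'o' !=
  Pos 3: 'r' vs 'k' !=
  Pos 4: 'c' vs 'e' !=
  Pos 5: 'h' vs 'n' !=
Hamming distance = 6


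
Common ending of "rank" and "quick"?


Word 1: "rank"
Word 2: "quick"
Comparing from end:
  Pos -1: 'k' == 'k'
  Pos -2: 'n' != 'c' (stop)
LCS = "k" (length 1)


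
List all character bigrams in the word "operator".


Word: "operator" (length 8)
Number of bigrams = 8 - 2 + 1 = 7
  Position 0: "op"
  Position 1: "pe"
  Position 2: "er"
  Position 3: "ra"
  Position 4: "at"
  Position 5: "to"
  Position 6: "or"
Bigrams = "op", "pe", "er", "ra", "at", "to", "or"


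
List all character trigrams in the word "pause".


Word: "pause" (length 5)
Number of trigrams = 5 - 3 + 1 = 3
  Position 0: "pau"
  Position 1: "aus"
  Position 2: "use"
Trigrams = "pau", "aus", "use"


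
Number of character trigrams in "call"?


Word: "call" (length 4)
Number of 3-grams = length - 3 + 1 = 4 - 3 + 1
= 2


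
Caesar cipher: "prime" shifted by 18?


Word: "prime"
Shift: 18
Each letter → (letter + shift) mod 26:
  'p' (15) + 18 = 7 → 'h'
  'r' (17) + 18 = 9 → 'j'
  'i' (8) + 18 = 0 → 'a'
  'm' (12) + 18 = 4 → 'e'
  'e' (4) + 18 = 22 → 'w'
Result = "hjaew"


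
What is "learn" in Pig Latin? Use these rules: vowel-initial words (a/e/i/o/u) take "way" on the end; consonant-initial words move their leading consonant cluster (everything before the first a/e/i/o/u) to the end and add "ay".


Word: "learn"
Starts with consonant(s) → move to end, add 'ay'
Consonant cluster: "l"
Pig Latin = "earnlay"


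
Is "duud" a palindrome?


Word: "duud"
Reversed: "duud"
Forward == Backward? duud == duud
Palindrome = Yes


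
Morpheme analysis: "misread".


Word: "misread"
Morphemes: mis- + read
Each morpheme carries meaning
= 2 morphemes


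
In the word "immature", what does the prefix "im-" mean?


Prefix: im-
Example: immature (im- + mature)
Meaning = not / into


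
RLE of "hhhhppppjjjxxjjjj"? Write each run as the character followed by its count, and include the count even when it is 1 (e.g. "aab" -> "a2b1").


String: "hhhhppppjjjxxjjjj"
Scanning for consecutive runs:
  'h' x 4
  'p' x 4
  'j' x 3
  'x' x 2
  'j' x 4
RLE = "h4p4j3x2j4"


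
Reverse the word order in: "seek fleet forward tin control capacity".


Original: "seek fleet forward tin control capacity"
Words (1..n): seek | fleet | forward | tin | control | capacity
Reversed (n..1): capacity | control | tin | forward | fleet | seek
Result = "capacity control tin forward fleet seek"


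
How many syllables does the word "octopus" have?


Word: "octopus"
Syllable breakdown: oc-to-pus
Counting: 3 parts
= 3 syllables


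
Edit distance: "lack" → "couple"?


Word 1: "lack" (length 4)
Word 2: "couple" (length 6)
One optimal edit sequence (insert/delete/substitute each cost 1):
  1. insert 'c'  (+1)
  2. insert 'o'  (+1)
  3. substitute 'l' -> 'u'  (+1)
  4. substitute 'a' -> 'p'  (+1)
  5. substitute 'c' -> 'l'  (+1)
  6. substitute 'k' -> 'e'  (+1)
Total edit operations: 6
Edit distance = 6


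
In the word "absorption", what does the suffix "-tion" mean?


Suffix: -tion
Example: absorption (absorb + -tion, with a spelling change)
Meaning = act or process


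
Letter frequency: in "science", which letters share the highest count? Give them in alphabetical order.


Word: "science"
Letter counts:
  'c': 2
  'e': 2
  'i': 1
  'n': 1
  's': 1
Maximum count = 2
Most frequent = 'c', 'e' (2 times each)


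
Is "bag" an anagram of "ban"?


Word 1: "ban" → sorted: abn
Word 2: "bag" → sorted: abg
Same letters? abn != abg
Anagram = No


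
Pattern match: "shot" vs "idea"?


Pattern of "shot": [0, 1, 2, 3]
Pattern of "idea": [0, 1, 2, 3]
Patterns match
Same pattern = Yes


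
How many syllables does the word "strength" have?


Word: "strength"
Syllable breakdown: strength
Counting: 1 part
= 1 syllable


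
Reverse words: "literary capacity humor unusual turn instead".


Original: "literary capacity humor unusual turn instead"
Words (1..n): literary | capacity | humor | unusual | turn | instead
Reversed (n..1): instead | turn | unusual | humor | capacity | literary
Result = "instead turn unusual humor capacity literary"


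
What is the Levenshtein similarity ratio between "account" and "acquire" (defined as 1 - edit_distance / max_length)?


Word 1: "account" (length 7)
Word 2: "acquire" (length 7)
One optimal edit sequence:
  1. keep 'a'
  2. keep 'c'
  3. substitute 'c' -> 'q'  (+1)
  4. substitute 'o' -> 'u'  (+1)
  5. substitute 'u' -> 'i'  (+1)
  6. substitute 'n' -> 'r'  (+1)
  7. substitute 't' -> 'e'  (+1)
Edit distance = 5
Max length = max(7, 7) = 7
Similarity = 1 - 5/7
= 0.2857


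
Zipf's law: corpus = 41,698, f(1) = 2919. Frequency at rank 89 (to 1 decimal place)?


Zipf's law: f(r) = f(1) / r
f(1) = 2919
f(89) = 2919 / 89
= 32.8 occurrences


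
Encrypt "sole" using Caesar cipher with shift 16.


Word: "sole"
Shift: 16
Each letter → (letter + shift) mod 26:
  's' (18) + 16 = 8 → 'i'
  'o' (14) + 16 = 4 → 'e'
  'l' (11) + 16 = 1 → 'b'
  'e' (4) + 16 = 20 → 'u'
Result = "iebu"


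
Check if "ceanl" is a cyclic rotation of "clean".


Word: "clean", Candidate: "ceanl"
Method: check if candidate is substring of word+word
"cleanclean" contains "ceanl"? No
Is rotation = No


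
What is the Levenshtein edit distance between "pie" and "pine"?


Word 1: "pie" (length 3)
Word 2: "pine" (length 4)
One optimal edit sequence (insert/delete/substitute each cost 1):
  1. keep 'p'
  2. keep 'i'
  3. insert 'n'  (+1)
  4. keep 'e'
Total edit operations: 1
Edit distance = 1


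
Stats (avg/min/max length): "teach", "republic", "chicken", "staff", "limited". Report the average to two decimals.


Lengths: "teach"=5, "republic"=8, "chicken"=7, "staff"=5, "limited"=7
Sum = 32, Count = 5
Average = 32/5 = 6.40
= avg=6.40, min=5, max=8


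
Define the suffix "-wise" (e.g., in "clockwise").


Suffix: -wise
Example: clockwise = clock + -wise
Meaning = in the manner of


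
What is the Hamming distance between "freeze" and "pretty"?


Comparing character by character (same length = 6):
  Pos 0: 'f' vs 'p' !=
  Pos 1: 'r' vs 'r' =
  Pos 2: 'e' vs 'e' =
  Pos 3: 'e' vs 't' !=
  Pos 4: 'z' vs 't' !=
  Pos 5: 'e' vs 'y' !=
Hamming distance = 4


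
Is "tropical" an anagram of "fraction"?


Word 1: "fraction" → sorted: acfinort
Word 2: "tropical" → sorted: aciloprt
Same letters? acfinort != aciloprt
Anagram = No


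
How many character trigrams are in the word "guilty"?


Word: "guilty" (length 6)
Number of 3-grams = length - 3 + 1 = 6 - 3 + 1
= 4


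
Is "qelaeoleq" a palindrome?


Word: "qelaeoleq"
Reversed: "qeloealeq"
Forward == Backward? qelaeoleq != qeloealeq
Palindrome = No


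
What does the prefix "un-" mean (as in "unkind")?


Prefix: un-
Example: unkind (un- + kind)
Meaning = not / reverse


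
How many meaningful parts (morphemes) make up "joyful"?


Word: "joyful"
Morphemes: joy / -ful
Each morpheme carries meaning
= 2 morphemes


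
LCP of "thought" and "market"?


Word 1: "thought"
Word 2: "market"
Comparing from start:
  Pos 0: 't' != 'm' (stop)
LCP = "" (length 0)


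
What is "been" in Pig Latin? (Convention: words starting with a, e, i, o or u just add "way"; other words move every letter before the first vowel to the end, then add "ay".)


Word: "been"
Starts with consonant(s) → move to end, add 'ay'
Consonant cluster: "b"
Pig Latin = "eenbay"


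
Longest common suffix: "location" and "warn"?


Word 1: "location"
Word 2: "warn"
Comparing from end:
  Pos -1: 'n' == 'n'
  Pos -2: 'o' != 'r' (stop)
LCS = "n" (length 1)


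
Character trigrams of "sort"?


Word: "sort" (length 4)
Number of trigrams = 4 - 3 + 1 = 2
  Position 0: "sor"
  Position 1: "ort"
Trigrams = "sor", "ort"


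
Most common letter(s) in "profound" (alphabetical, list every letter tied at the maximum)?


Word: "profound"
Letter counts:
  'd': 1
  'f': 1
  'n': 1
  'o': 2
  'p': 1
  'r': 1
  'u': 1
Maximum count = 2
Most frequent = 'o' (2 times each)


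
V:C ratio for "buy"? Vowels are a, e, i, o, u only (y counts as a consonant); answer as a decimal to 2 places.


Word: "buy"
Vowels (a,e,i,o,u): 1
Consonants: 2
Ratio = 1/2
= 0.50


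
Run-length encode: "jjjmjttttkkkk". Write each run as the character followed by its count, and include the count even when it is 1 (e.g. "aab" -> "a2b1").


String: "jjjmjttttkkkk"
Scanning for consecutive runs:
  'j' x 3
  'm' x 1
  'j' x 1
  't' x 4
  'k' x 4
RLE = "j3m1j1t4k4"


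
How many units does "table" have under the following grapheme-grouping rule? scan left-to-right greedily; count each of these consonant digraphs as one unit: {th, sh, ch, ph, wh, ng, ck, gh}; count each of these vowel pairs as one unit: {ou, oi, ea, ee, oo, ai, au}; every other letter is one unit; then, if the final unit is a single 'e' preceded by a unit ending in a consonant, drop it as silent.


Word: "table" (5 letters)
Left-to-right scan:
  1. 't' (letter)
  2. 'a' (letter)
  3. 'b' (letter)
  4. 'l' (letter)
  5. 'e' (letter)
Units from scan: 5
Final unit is 'e' after a consonant -> drop as silent (-1)
Sound units = 4 units
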